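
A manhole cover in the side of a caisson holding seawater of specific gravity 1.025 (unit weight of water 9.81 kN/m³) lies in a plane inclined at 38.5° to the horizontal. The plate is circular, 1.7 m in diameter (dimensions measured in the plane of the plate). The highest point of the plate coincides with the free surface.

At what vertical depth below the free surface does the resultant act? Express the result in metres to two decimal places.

γ = 1.025 × 9.81 = 10.05525 kN/m³.
Let θ = 38.5° be the plate's angle to the horizontal; measure y along the incline from where the plane meets the free surface. Vertical depth h = y·sinθ with sinθ = 0.622515.
The centroid is at the centre, 0.85 m below the top of the plate, so y_c = 0.85 m and h_c = 0.85 × 0.622515 = 0.529138 m.
A = π(0.85)² = 2.2698 m².
Resultant F = γ·h_c·A = 10.05525 × 0.529138 × 2.2698 = 12.0767 kN.
I_c = πr⁴/4 = π × 0.85⁴/4 = 0.409983 m⁴.
Centre of pressure: y_p = y_c + I_c/(y_c·A) = 0.85 + 0.409983/(0.85 × 2.2698) = 0.85 + 0.2125 = 1.0625 m along the plane.
Vertically, h_p = y_p·sinθ = 1.0625 × 0.622515 = 0.661422 m.

h_p = 0.66 m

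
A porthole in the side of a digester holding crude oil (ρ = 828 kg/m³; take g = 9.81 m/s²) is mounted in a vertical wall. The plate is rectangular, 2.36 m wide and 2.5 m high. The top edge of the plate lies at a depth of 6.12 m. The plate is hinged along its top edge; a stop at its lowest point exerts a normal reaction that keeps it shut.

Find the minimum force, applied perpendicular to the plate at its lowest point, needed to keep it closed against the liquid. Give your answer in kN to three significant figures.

P ≈ 187 kN

γ = ρg = 828 × 9.81 / 1000 = 8.12268 kN/m³.
The centroid lies 2.5/2 = 1.25 m below the top edge, so the centroid depth is h_c = 6.12 + 1.25 = 7.37 m.
A = 2.36 × 2.5 = 5.9 m².
Resultant F = γ·h_c·A = 8.12268 × 7.37 × 5.9 = 353.198 kN.
I_c = b·h³/12 = 2.36 × 2.5³/12 = 3.07292 m⁴.
Centre of pressure: y_p = y_c + I_c/(y_c·A) = 7.37 + 3.07292/(7.37 × 5.9) = 7.37 + 0.0706695 = 7.44067 m along the plane.
The resultant acts 1.25 + 0.0706695 = 1.32067 m (along the plate) below the hinge at the top edge, so the moment about the hinge is M = F × 1.32067 = 353.198 × 1.32067 = 466.458 kN·m.
A normal force at the bottom, 2.5 m from the hinge, must supply this moment: P = 466.458/2.5 = 186.583 kN.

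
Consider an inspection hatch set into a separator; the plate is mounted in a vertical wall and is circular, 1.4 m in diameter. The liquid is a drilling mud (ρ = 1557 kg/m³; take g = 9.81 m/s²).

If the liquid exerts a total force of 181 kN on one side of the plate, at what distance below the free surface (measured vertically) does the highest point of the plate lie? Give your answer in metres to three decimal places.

d_top ≈ 6.998 m

γ = ρg = 1557 × 9.81 / 1000 = 15.27417 kN/m³.
A = π(0.7)² = 1.53938 m².
From F = γ·h_c·A, the centroid depth is h_c = 181/(15.27417 × 1.53938) = 7.69795 m.
The centroid is at the centre, 0.7 m below the top of the plate, so the highest point sits at h_top = 7.69795 − 0.7 = 6.99795 m below the surface.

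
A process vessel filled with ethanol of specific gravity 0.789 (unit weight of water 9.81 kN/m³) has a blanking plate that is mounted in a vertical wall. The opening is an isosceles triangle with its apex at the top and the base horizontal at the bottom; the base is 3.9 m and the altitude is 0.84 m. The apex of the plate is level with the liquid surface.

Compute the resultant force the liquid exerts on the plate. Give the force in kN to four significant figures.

γ = 0.789 × 9.81 = 7.74009 kN/m³.
With the apex up, the centroid sits 2h/3 = 2 × 0.84/3 = 0.56 m below the apex, so the centroid depth is h_c = 0.56 m.
A = ½ × 3.9 × 0.84 = 1.638 m².
Resultant F = γ·h_c·A = 7.74009 × 0.56 × 1.638 = 7.09983 kN.

F ≈ 7.100 kN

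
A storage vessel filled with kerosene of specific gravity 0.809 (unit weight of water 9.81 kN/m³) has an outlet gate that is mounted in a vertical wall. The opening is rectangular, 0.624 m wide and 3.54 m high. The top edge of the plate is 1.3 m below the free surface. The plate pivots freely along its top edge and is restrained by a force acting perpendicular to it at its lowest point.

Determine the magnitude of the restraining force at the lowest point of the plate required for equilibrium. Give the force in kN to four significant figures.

γ = 0.809 × 9.81 = 7.93629 kN/m³.
The centroid lies 3.54/2 = 1.77 m below the top edge, so the centroid depth is h_c = 1.3 + 1.77 = 3.07 m.
A = 0.624 × 3.54 = 2.20896 m².
Resultant F = γ·h_c·A = 7.93629 × 3.07 × 2.20896 = 53.82 kN.
I_c = b·h³/12 = 0.624 × 3.54³/12 = 2.30682 m⁴.
Centre of pressure: y_p = y_c + I_c/(y_c·A) = 3.07 + 2.30682/(3.07 × 2.20896) = 3.07 + 0.340163 = 3.41016 m along the plane.
The resultant acts 1.77 + 0.340163 = 2.11016 m (along the plate) below the hinge at the top edge, so the moment about the hinge is M = F × 2.11016 = 53.82 × 2.11016 = 113.569 kN·m.
A normal force at the bottom, 3.54 m from the hinge, must supply this moment: P = 113.569/3.54 = 32.0816 kN.

P ≈ 32.08 kN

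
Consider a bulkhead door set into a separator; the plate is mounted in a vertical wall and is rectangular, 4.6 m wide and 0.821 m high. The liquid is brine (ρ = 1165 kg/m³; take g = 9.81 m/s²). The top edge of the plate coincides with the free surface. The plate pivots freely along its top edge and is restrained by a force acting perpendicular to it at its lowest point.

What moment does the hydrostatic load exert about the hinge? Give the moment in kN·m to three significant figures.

γ = ρg = 1165 × 9.81 / 1000 = 11.42865 kN/m³.
The centroid lies 0.821/2 = 0.4105 m below the top edge, so the centroid depth is h_c = 0.4105 m.
A = 4.6 × 0.821 = 3.7766 m².
Resultant F = γ·h_c·A = 11.42865 × 0.4105 × 3.7766 = 17.7178 kN.
I_c = b·h³/12 = 4.6 × 0.821³/12 = 0.212132 m⁴.
Centre of pressure: y_p = y_c + I_c/(y_c·A) = 0.4105 + 0.212132/(0.4105 × 3.7766) = 0.4105 + 0.136833 = 0.547333 m along the plane.
The resultant acts 0.4105 + 0.136833 = 0.547333 m (along the plate) below the hinge at the top edge, so the moment about the hinge is M = F × 0.547333 = 17.7178 × 0.547333 = 9.69754 kN·m.

M ≈ 9.70 kN·m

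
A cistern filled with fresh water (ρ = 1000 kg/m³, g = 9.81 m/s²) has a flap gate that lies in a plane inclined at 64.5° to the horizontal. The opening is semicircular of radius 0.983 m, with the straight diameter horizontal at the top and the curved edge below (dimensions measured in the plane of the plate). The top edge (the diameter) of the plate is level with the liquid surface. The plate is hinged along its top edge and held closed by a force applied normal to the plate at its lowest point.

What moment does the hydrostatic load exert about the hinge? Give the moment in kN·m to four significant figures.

γ = ρg = 1000 × 9.81 = 9810 N/m³ = 9.81 kN/m³.
Let θ = 64.5° be the plate's angle to the horizontal; measure y along the incline from where the plane meets the free surface. Vertical depth h = y·sinθ with sinθ = 0.902585.
The centroid of a semicircle lies 4r/(3π) = 0.417198 m from the diameter, here below the top edge, so y_c = 0.417198 m and h_c = 0.417198 × 0.902585 = 0.376557 m.
A = πr²/2 = π × 0.983²/2 = 1.51784 m².
Resultant F = γ·h_c·A = 9.81 × 0.376557 × 1.51784 = 5.60694 kN.
I_c = (π/8 − 8/(9π))·r⁴ = 0.109757 × 0.983⁴ = 0.102482 m⁴.
Centre of pressure: y_p = y_c + I_c/(y_c·A) = 0.417198 + 0.102482/(0.417198 × 1.51784) = 0.417198 + 0.161838 = 0.579036 m along the plane.
The resultant acts 0.417198 + 0.161838 = 0.579036 m (along the plate) below the hinge at the top edge, so the moment about the hinge is M = F × 0.579036 = 5.60694 × 0.579036 = 3.24662 kN·m.

M ≈ 3.247 kN·m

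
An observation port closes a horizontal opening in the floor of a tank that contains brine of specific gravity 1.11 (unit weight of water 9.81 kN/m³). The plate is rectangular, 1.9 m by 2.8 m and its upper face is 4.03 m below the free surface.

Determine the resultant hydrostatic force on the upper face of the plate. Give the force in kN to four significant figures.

F ≈ 233.5 kN

γ = 1.11 × 9.81 = 10.8891 kN/m³.
The plate is horizontal, so pressure is uniform at p = γ·h = 10.8891 × 4.03 = 43.8831 kN/m².
A = 1.9 × 2.8 = 5.32 m².
F = p·A = 43.8831 × 5.32 = 233.458 kN.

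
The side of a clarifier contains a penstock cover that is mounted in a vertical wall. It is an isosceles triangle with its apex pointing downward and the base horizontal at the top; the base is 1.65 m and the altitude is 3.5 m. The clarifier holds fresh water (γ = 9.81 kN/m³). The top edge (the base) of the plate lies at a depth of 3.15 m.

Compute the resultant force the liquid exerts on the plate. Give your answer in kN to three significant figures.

γ = 9.81 kN/m³.
With the apex down, the centroid sits h/3 = 3.5/3 = 1.16667 m below the base (the top edge), so the centroid depth is h_c = 3.15 + 1.16667 = 4.31667 m.
A = ½ × 1.65 × 3.5 = 2.8875 m².
Resultant F = γ·h_c·A = 9.81 × 4.31667 × 2.8875 = 122.276 kN.

F ≈ 122 kN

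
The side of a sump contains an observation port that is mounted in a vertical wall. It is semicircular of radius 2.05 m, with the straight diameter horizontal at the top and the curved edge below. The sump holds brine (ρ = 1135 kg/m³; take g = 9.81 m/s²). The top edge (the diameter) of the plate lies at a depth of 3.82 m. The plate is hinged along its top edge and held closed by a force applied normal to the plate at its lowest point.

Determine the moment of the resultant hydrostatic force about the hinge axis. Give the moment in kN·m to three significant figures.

γ = ρg = 1135 × 9.81 / 1000 = 11.13435 kN/m³.
The centroid of a semicircle lies 4r/(3π) = 0.870047 m from the diameter, here below the top edge, so the centroid depth is h_c = 3.82 + 0.870047 = 4.69005 m.
A = πr²/2 = π × 2.05²/2 = 6.60127 m².
Resultant F = γ·h_c·A = 11.13435 × 4.69005 × 6.60127 = 344.723 kN.
I_c = (π/8 − 8/(9π))·r⁴ = 0.109757 × 2.05⁴ = 1.93842 m⁴.
Centre of pressure: y_p = y_c + I_c/(y_c·A) = 4.69005 + 1.93842/(4.69005 × 6.60127) = 4.69005 + 0.0626099 = 4.75266 m along the plane.
The resultant acts 0.870047 + 0.0626099 = 0.932657 m (along the plate) below the hinge at the top edge, so the moment about the hinge is M = F × 0.932657 = 344.723 × 0.932657 = 321.508 kN·m.

M ≈ 322 kN·m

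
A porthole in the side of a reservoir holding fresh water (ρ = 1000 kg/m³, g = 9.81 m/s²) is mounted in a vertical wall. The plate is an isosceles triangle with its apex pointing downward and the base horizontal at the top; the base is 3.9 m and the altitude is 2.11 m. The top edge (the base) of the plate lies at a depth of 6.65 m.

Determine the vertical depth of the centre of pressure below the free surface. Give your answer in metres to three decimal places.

γ = ρg = 1000 × 9.81 = 9810 N/m³ = 9.81 kN/m³.
With the apex down, the centroid sits h/3 = 2.11/3 = 0.703333 m below the base (the top edge), so the centroid depth is h_c = 6.65 + 0.703333 = 7.35333 m.
A = ½ × 3.9 × 2.11 = 4.1145 m².
Resultant F = γ·h_c·A = 9.81 × 7.35333 × 4.1145 = 296.804 kN.
I_c = b·h³/36 = 3.9 × 2.11³/36 = 1.01768 m⁴.
Centre of pressure: y_p = y_c + I_c/(y_c·A) = 7.35333 + 1.01768/(7.35333 × 4.1145) = 7.35333 + 0.0336364 = 7.38697 m along the plane.

h_p = 7.387 m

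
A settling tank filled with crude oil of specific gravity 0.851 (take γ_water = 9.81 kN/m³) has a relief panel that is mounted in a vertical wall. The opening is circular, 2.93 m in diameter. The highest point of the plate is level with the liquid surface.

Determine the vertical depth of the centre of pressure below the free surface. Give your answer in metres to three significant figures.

γ = 0.851 × 9.81 = 8.34831 kN/m³.
The centroid is at the centre, 1.465 m below the top of the plate, so the centroid depth is h_c = 1.465 m.
A = π(1.465)² = 6.74256 m².
Resultant F = γ·h_c·A = 8.34831 × 1.465 × 6.74256 = 82.4634 kN.
I_c = πr⁴/4 = π × 1.465⁴/4 = 3.61777 m⁴.
Centre of pressure: y_p = y_c + I_c/(y_c·A) = 1.465 + 3.61777/(1.465 × 6.74256) = 1.465 + 0.366251 = 1.83125 m along the plane.

h_p = 1.83 m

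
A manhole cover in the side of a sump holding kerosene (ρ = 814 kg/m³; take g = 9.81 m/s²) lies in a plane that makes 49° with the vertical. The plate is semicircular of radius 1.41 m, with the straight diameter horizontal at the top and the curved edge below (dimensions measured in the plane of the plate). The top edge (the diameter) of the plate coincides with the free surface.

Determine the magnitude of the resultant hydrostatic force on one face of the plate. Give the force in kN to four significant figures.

F ≈ 9.790 kN

γ = ρg = 814 × 9.81 / 1000 = 7.98534 kN/m³.
The plate makes 49° with the vertical, i.e. θ = 90° − 49° = 41° to the horizontal. Measuring y along the incline from the free-surface line, vertical depth h = y·sinθ with sinθ = 0.656059.
The centroid of a semicircle lies 4r/(3π) = 0.598423 m from the diameter, here below the top edge, so y_c = 0.598423 m and h_c = 0.598423 × 0.656059 = 0.392601 m.
A = πr²/2 = π × 1.41²/2 = 3.1229 m².
Resultant F = γ·h_c·A = 7.98534 × 0.392601 × 3.1229 = 9.79046 kN.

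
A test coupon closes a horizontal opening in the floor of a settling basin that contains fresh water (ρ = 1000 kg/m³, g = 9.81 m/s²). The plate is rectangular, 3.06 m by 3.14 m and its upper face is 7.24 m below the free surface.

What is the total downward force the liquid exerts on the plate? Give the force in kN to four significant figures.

γ = ρg = 1000 × 9.81 = 9810 N/m³ = 9.81 kN/m³.
The plate is horizontal, so pressure is uniform at p = γ·h = 9.81 × 7.24 = 71.0244 kN/m².
A = 3.06 × 3.14 = 9.6084 m².
F = p·A = 71.0244 × 9.6084 = 682.431 kN.

F ≈ 682.4 kN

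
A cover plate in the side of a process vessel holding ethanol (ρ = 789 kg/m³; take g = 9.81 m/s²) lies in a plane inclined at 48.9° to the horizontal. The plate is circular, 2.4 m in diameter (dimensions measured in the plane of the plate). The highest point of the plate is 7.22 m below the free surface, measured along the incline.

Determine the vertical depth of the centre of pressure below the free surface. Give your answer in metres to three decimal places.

h_p = 6.377 m

γ = ρg = 789 × 9.81 / 1000 = 7.74009 kN/m³.
Let θ = 48.9° be the plate's angle to the horizontal; measure y along the incline from where the plane meets the free surface. Vertical depth h = y·sinθ with sinθ = 0.753563.
The centroid is at the centre, 1.2 m below the top of the plate, so y_c = 7.22 + 1.2 = 8.42 m and h_c = 8.42 × 0.753563 = 6.345 m.
A = π(1.2)² = 4.52389 m².
Resultant F = γ·h_c·A = 7.74009 × 6.345 × 4.52389 = 222.172 kN.
I_c = πr⁴/4 = π × 1.2⁴/4 = 1.6286 m⁴.
Centre of pressure: y_p = y_c + I_c/(y_c·A) = 8.42 + 1.6286/(8.42 × 4.52389) = 8.42 + 0.0427553 = 8.46276 m along the plane.
Vertically, h_p = y_p·sinθ = 8.46276 × 0.753563 = 6.37722 m.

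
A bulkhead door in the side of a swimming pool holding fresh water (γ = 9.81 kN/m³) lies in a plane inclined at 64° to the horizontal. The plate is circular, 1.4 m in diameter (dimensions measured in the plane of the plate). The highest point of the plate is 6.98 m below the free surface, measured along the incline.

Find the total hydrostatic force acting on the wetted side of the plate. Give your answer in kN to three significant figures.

γ = 9.81 kN/m³.
Let θ = 64° be the plate's angle to the horizontal; measure y along the incline from where the plane meets the free surface. Vertical depth h = y·sinθ with sinθ = 0.898794.
The centroid is at the centre, 0.7 m below the top of the plate, so y_c = 6.98 + 0.7 = 7.68 m and h_c = 7.68 × 0.898794 = 6.90274 m.
A = π(0.7)² = 1.53938 m².
Resultant F = γ·h_c·A = 9.81 × 6.90274 × 1.53938 = 104.24 kN.

F ≈ 104 kN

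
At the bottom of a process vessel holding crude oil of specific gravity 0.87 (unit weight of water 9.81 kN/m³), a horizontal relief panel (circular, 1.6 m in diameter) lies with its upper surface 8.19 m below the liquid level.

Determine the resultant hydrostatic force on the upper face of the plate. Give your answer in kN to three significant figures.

F ≈ 141 kN

γ = 0.87 × 9.81 = 8.5347 kN/m³.
The plate is horizontal, so pressure is uniform at p = γ·h = 8.5347 × 8.19 = 69.8992 kN/m².
A = π(0.8)² = 2.01062 m².
F = p·A = 69.8992 × 2.01062 = 140.541 kN.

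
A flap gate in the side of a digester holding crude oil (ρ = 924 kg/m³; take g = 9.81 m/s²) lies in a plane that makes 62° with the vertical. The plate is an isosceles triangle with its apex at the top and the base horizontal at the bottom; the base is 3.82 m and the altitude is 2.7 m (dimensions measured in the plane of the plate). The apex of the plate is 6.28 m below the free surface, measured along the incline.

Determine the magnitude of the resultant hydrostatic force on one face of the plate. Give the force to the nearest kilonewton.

γ = ρg = 924 × 9.81 / 1000 = 9.06444 kN/m³.
The plate makes 62° with the vertical, i.e. θ = 90° − 62° = 28° to the horizontal. Measuring y along the incline from the free-surface line, vertical depth h = y·sinθ with sinθ = 0.469472.
With the apex up, the centroid sits 2h/3 = 2 × 2.7/3 = 1.8 m below the apex, so y_c = 6.28 + 1.8 = 8.08 m and h_c = 8.08 × 0.469472 = 3.79333 m.
A = ½ × 3.82 × 2.7 = 5.157 m².
Resultant F = γ·h_c·A = 9.06444 × 3.79333 × 5.157 = 177.32 kN.

F ≈ 177 kN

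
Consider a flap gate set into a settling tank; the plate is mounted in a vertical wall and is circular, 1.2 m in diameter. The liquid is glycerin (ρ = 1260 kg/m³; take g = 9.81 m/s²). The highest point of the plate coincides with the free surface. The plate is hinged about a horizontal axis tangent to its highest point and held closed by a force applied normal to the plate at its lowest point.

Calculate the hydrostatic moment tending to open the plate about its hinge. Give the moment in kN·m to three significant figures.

γ = ρg = 1260 × 9.81 / 1000 = 12.3606 kN/m³.
The centroid is at the centre, 0.6 m below the top of the plate, so the centroid depth is h_c = 0.6 m.
A = π(0.6)² = 1.13097 m².
Resultant F = γ·h_c·A = 12.3606 × 0.6 × 1.13097 = 8.38768 kN.
I_c = πr⁴/4 = π × 0.6⁴/4 = 0.101788 m⁴.
Centre of pressure: y_p = y_c + I_c/(y_c·A) = 0.6 + 0.101788/(0.6 × 1.13097) = 0.6 + 0.150001 = 0.750001 m along the plane.
The resultant acts 0.6 + 0.150001 = 0.750001 m (along the plate) below the hinge at the top edge, so the moment about the hinge is M = F × 0.750001 = 8.38768 × 0.750001 = 6.29077 kN·m.

M ≈ 6.29 kN·m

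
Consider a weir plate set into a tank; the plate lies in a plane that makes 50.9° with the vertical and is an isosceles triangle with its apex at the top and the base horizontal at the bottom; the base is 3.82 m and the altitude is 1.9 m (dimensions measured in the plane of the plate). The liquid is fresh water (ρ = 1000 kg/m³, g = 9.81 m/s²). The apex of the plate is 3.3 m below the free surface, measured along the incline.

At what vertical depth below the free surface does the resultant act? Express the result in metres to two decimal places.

γ = ρg = 1000 × 9.81 = 9810 N/m³ = 9.81 kN/m³.
The plate makes 50.9° with the vertical, i.e. θ = 90° − 50.9° = 39.1° to the horizontal. Measuring y along the incline from the free-surface line, vertical depth h = y·sinθ with sinθ = 0.630676.
With the apex up, the centroid sits 2h/3 = 2 × 1.9/3 = 1.26667 m below the apex, so y_c = 3.3 + 1.26667 = 4.56667 m and h_c = 4.56667 × 0.630676 = 2.88009 m.
A = ½ × 3.82 × 1.9 = 3.629 m².
Resultant F = γ·h_c·A = 9.81 × 2.88009 × 3.629 = 102.533 kN.
I_c = b·h³/36 = 3.82 × 1.9³/36 = 0.727816 m⁴.
Centre of pressure: y_p = y_c + I_c/(y_c·A) = 4.56667 + 0.727816/(4.56667 × 3.629) = 4.56667 + 0.0439172 = 4.61059 m along the plane.
Vertically, h_p = y_p·sinθ = 4.61059 × 0.630676 = 2.90779 m.

h_p = 2.91 m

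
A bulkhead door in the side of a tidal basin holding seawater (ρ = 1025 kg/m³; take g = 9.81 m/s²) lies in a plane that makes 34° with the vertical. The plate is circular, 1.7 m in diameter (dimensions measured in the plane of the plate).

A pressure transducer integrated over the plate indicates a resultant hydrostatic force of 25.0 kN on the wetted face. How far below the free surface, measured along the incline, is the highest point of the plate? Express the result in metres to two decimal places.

γ = ρg = 1025 × 9.81 / 1000 = 10.05525 kN/m³.
A = π(0.85)² = 2.2698 m².
From F = γ·h_c·A, the centroid depth is h_c = 25.0/(10.05525 × 2.2698) = 1.09537 m.
The plate makes 34° with the vertical, i.e. θ = 90° − 34° = 56° to the horizontal. Measuring y along the incline from the free-surface line, vertical depth h = y·sinθ with sinθ = 0.829038.
Along the incline, y_c = h_c/sinθ = 1.09537/0.829038 = 1.32125 m.
The centroid is at the centre, 0.85 m below the top of the plate, so the highest point sits at y_top = 1.32125 − 0.85 = 0.47125 m along the incline.

y_top ≈ 0.47 m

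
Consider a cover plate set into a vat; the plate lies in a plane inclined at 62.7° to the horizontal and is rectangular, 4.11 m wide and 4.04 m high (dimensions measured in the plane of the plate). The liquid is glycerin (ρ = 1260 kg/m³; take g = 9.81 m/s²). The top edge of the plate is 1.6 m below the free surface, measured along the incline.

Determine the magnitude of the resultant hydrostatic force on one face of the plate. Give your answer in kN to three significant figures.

γ = ρg = 1260 × 9.81 / 1000 = 12.3606 kN/m³.
Let θ = 62.7° be the plate's angle to the horizontal; measure y along the incline from where the plane meets the free surface. Vertical depth h = y·sinθ with sinθ = 0.888617.
The centroid lies 4.04/2 = 2.02 m below the top edge, so y_c = 1.6 + 2.02 = 3.62 m and h_c = 3.62 × 0.888617 = 3.21679 m.
A = 4.11 × 4.04 = 16.6044 m².
Resultant F = γ·h_c·A = 12.3606 × 3.21679 × 16.6044 = 660.215 kN.

F ≈ 660 kN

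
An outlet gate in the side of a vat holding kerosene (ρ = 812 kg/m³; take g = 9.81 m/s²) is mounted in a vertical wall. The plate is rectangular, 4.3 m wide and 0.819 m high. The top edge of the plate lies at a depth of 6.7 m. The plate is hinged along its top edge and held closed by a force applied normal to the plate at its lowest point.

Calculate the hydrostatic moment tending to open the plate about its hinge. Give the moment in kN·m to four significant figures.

γ = ρg = 812 × 9.81 / 1000 = 7.96572 kN/m³.
The centroid lies 0.819/2 = 0.4095 m below the top edge, so the centroid depth is h_c = 6.7 + 0.4095 = 7.1095 m.
A = 4.3 × 0.819 = 3.5217 m².
Resultant F = γ·h_c·A = 7.96572 × 7.1095 × 3.5217 = 199.442 kN.
I_c = b·h³/12 = 4.3 × 0.819³/12 = 0.196852 m⁴.
Centre of pressure: y_p = y_c + I_c/(y_c·A) = 7.1095 + 0.196852/(7.1095 × 3.5217) = 7.1095 + 0.00786228 = 7.11736 m along the plane.
The resultant acts 0.4095 + 0.00786228 = 0.417362 m (along the plate) below the hinge at the top edge, so the moment about the hinge is M = F × 0.417362 = 199.442 × 0.417362 = 83.2395 kN·m.

M ≈ 83.24 kN·m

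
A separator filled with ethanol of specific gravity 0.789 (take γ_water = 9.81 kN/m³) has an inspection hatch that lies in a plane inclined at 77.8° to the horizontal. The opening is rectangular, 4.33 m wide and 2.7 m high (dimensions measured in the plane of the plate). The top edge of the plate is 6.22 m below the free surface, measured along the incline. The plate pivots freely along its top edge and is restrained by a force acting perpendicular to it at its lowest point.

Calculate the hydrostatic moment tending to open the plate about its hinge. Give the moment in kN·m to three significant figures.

γ = 0.789 × 9.81 = 7.74009 kN/m³.
Let θ = 77.8° be the plate's angle to the horizontal; measure y along the incline from where the plane meets the free surface. Vertical depth h = y·sinθ with sinθ = 0.977416.
The centroid lies 2.7/2 = 1.35 m below the top edge, so y_c = 6.22 + 1.35 = 7.57 m and h_c = 7.57 × 0.977416 = 7.39904 m.
A = 4.33 × 2.7 = 11.691 m².
Resultant F = γ·h_c·A = 7.74009 × 7.39904 × 11.691 = 669.535 kN.
I_c = b·h³/12 = 4.33 × 2.7³/12 = 7.10228 m⁴.
Centre of pressure: y_p = y_c + I_c/(y_c·A) = 7.57 + 7.10228/(7.57 × 11.691) = 7.57 + 0.080251 = 7.65025 m along the plane.
The resultant acts 1.35 + 0.080251 = 1.43025 m (along the plate) below the hinge at the top edge, so the moment about the hinge is M = F × 1.43025 = 669.535 × 1.43025 = 957.602 kN·m.

M ≈ 958 kN·m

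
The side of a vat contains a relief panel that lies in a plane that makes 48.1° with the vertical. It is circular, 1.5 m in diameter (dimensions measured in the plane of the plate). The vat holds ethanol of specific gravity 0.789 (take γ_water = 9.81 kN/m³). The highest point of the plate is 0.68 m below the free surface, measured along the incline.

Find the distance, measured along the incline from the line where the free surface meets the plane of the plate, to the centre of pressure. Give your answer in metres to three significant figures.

γ = 0.789 × 9.81 = 7.74009 kN/m³.
The plate makes 48.1° with the vertical, i.e. θ = 90° − 48.1° = 41.9° to the horizontal. Measuring y along the incline from the free-surface line, vertical depth h = y·sinθ with sinθ = 0.667833.
The centroid is at the centre, 0.75 m below the top of the plate, so y_c = 0.68 + 0.75 = 1.43 m and h_c = 1.43 × 0.667833 = 0.955001 m.
A = π(0.75)² = 1.76715 m².
Resultant F = γ·h_c·A = 7.74009 × 0.955001 × 1.76715 = 13.0624 kN.
I_c = πr⁴/4 = π × 0.75⁴/4 = 0.248505 m⁴.
Centre of pressure: y_p = y_c + I_c/(y_c·A) = 1.43 + 0.248505/(1.43 × 1.76715) = 1.43 + 0.098339 = 1.52834 m along the plane.

y_p = 1.53 m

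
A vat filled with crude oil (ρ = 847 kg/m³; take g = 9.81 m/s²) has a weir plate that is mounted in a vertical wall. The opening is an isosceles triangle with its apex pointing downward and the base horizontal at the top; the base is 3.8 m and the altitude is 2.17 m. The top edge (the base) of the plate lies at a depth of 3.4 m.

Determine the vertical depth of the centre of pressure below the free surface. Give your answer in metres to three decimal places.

h_p = 4.187 m

γ = ρg = 847 × 9.81 / 1000 = 8.30907 kN/m³.
With the apex down, the centroid sits h/3 = 2.17/3 = 0.723333 m below the base (the top edge), so the centroid depth is h_c = 3.4 + 0.723333 = 4.12333 m.
A = ½ × 3.8 × 2.17 = 4.123 m².
Resultant F = γ·h_c·A = 8.30907 × 4.12333 × 4.123 = 141.258 kN.
I_c = b·h³/36 = 3.8 × 2.17³/36 = 1.0786 m⁴.
Centre of pressure: y_p = y_c + I_c/(y_c·A) = 4.12333 + 1.0786/(4.12333 × 4.123) = 4.12333 + 0.0634452 = 4.18678 m along the plane.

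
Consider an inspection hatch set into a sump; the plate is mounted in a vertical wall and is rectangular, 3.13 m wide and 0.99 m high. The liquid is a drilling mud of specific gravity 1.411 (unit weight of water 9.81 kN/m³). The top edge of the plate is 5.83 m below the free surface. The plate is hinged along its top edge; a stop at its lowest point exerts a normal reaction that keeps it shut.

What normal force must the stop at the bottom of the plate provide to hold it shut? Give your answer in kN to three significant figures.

γ = 1.411 × 9.81 = 13.84191 kN/m³.
The centroid lies 0.99/2 = 0.495 m below the top edge, so the centroid depth is h_c = 5.83 + 0.495 = 6.325 m.
A = 3.13 × 0.99 = 3.0987 m².
Resultant F = γ·h_c·A = 13.84191 × 6.325 × 3.0987 = 271.291 kN.
I_c = b·h³/12 = 3.13 × 0.99³/12 = 0.253086 m⁴.
Centre of pressure: y_p = y_c + I_c/(y_c·A) = 6.325 + 0.253086/(6.325 × 3.0987) = 6.325 + 0.012913 = 6.33791 m along the plane.
The resultant acts 0.495 + 0.012913 = 0.507913 m (along the plate) below the hinge at the top edge, so the moment about the hinge is M = F × 0.507913 = 271.291 × 0.507913 = 137.792 kN·m.
A normal force at the bottom, 0.99 m from the hinge, must supply this moment: P = 137.792/0.99 = 139.184 kN.

P ≈ 139 kN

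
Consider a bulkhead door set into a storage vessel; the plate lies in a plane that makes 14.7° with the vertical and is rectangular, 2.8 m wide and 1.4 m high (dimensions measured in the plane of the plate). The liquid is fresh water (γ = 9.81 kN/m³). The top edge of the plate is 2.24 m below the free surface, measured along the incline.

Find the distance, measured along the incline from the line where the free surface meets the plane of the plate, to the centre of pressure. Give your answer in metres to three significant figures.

y_p = 3.00 m

γ = 9.81 kN/m³.
The plate makes 14.7° with the vertical, i.e. θ = 90° − 14.7° = 75.3° to the horizontal. Measuring y along the incline from the free-surface line, vertical depth h = y·sinθ with sinθ = 0.967268.
The centroid lies 1.4/2 = 0.7 m below the top edge, so y_c = 2.24 + 0.7 = 2.94 m and h_c = 2.94 × 0.967268 = 2.84377 m.
A = 2.8 × 1.4 = 3.92 m².
Resultant F = γ·h_c·A = 9.81 × 2.84377 × 3.92 = 109.358 kN.
I_c = b·h³/12 = 2.8 × 1.4³/12 = 0.640267 m⁴.
Centre of pressure: y_p = y_c + I_c/(y_c·A) = 2.94 + 0.640267/(2.94 × 3.92) = 2.94 + 0.0555556 = 2.99556 m along the plane.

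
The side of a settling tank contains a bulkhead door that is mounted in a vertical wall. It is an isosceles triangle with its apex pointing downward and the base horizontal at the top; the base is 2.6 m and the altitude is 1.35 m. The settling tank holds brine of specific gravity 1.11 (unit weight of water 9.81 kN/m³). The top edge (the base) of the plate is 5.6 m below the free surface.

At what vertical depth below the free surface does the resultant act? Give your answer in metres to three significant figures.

h_p = 6.07 m

γ = 1.11 × 9.81 = 10.8891 kN/m³.
With the apex down, the centroid sits h/3 = 1.35/3 = 0.45 m below the base (the top edge), so the centroid depth is h_c = 5.6 + 0.45 = 6.05 m.
A = ½ × 2.6 × 1.35 = 1.755 m².
Resultant F = γ·h_c·A = 10.8891 × 6.05 × 1.755 = 115.618 kN.
I_c = b·h³/36 = 2.6 × 1.35³/36 = 0.177694 m⁴.
Centre of pressure: y_p = y_c + I_c/(y_c·A) = 6.05 + 0.177694/(6.05 × 1.755) = 6.05 + 0.0167356 = 6.06674 m along the plane.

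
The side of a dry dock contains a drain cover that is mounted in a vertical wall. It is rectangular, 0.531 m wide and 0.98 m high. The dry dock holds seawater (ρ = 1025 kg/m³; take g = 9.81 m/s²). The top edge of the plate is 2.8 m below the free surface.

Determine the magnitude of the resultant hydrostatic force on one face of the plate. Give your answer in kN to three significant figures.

γ = ρg = 1025 × 9.81 / 1000 = 10.05525 kN/m³.
The centroid lies 0.98/2 = 0.49 m below the top edge, so the centroid depth is h_c = 2.8 + 0.49 = 3.29 m.
A = 0.531 × 0.98 = 0.52038 m².
Resultant F = γ·h_c·A = 10.05525 × 3.29 × 0.52038 = 17.2151 kN.

F ≈ 17.2 kN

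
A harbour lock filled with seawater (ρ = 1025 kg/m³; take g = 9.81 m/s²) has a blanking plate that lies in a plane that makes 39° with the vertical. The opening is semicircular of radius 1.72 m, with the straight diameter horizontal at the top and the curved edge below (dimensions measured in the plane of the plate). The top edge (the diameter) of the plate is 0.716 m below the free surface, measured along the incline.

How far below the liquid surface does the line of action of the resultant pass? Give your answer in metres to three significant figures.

h_p = 1.23 m

γ = ρg = 1025 × 9.81 / 1000 = 10.05525 kN/m³.
The plate makes 39° with the vertical, i.e. θ = 90° − 39° = 51° to the horizontal. Measuring y along the incline from the free-surface line, vertical depth h = y·sinθ with sinθ = 0.777146.
The centroid of a semicircle lies 4r/(3π) = 0.729991 m from the diameter, here below the top edge, so y_c = 0.716 + 0.729991 = 1.44599 m and h_c = 1.44599 × 0.777146 = 1.12375 m.
A = πr²/2 = π × 1.72²/2 = 4.64704 m².
Resultant F = γ·h_c·A = 10.05525 × 1.12375 × 4.64704 = 52.5096 kN.
I_c = (π/8 − 8/(9π))·r⁴ = 0.109757 × 1.72⁴ = 0.960608 m⁴.
Centre of pressure: y_p = y_c + I_c/(y_c·A) = 1.44599 + 0.960608/(1.44599 × 4.64704) = 1.44599 + 0.142957 = 1.58895 m along the plane.
Vertically, h_p = y_p·sinθ = 1.58895 × 0.777146 = 1.23485 m.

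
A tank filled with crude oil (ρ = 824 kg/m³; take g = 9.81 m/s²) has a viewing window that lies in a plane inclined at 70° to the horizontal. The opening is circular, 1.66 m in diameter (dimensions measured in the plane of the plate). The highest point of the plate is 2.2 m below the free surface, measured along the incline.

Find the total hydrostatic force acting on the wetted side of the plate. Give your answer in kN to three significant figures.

γ = ρg = 824 × 9.81 / 1000 = 8.08344 kN/m³.
Let θ = 70° be the plate's angle to the horizontal; measure y along the incline from where the plane meets the free surface. Vertical depth h = y·sinθ with sinθ = 0.939693.
The centroid is at the centre, 0.83 m below the top of the plate, so y_c = 2.2 + 0.83 = 3.03 m and h_c = 3.03 × 0.939693 = 2.84727 m.
A = π(0.83)² = 2.16424 m².
Resultant F = γ·h_c·A = 8.08344 × 2.84727 × 2.16424 = 49.8116 kN.

F ≈ 49.8 kN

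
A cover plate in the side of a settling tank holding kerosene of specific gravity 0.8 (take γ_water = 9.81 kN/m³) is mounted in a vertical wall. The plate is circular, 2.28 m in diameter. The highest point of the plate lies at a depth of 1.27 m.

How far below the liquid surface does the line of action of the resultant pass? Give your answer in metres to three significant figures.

h_p = 2.54 m

γ = 0.8 × 9.81 = 7.848 kN/m³.
The centroid is at the centre, 1.14 m below the top of the plate, so the centroid depth is h_c = 1.27 + 1.14 = 2.41 m.
A = π(1.14)² = 4.08281 m².
Resultant F = γ·h_c·A = 7.848 × 2.41 × 4.08281 = 77.221 kN.
I_c = πr⁴/4 = π × 1.14⁴/4 = 1.32651 m⁴.
Centre of pressure: y_p = y_c + I_c/(y_c·A) = 2.41 + 1.32651/(2.41 × 4.08281) = 2.41 + 0.134814 = 2.54481 m along the plane.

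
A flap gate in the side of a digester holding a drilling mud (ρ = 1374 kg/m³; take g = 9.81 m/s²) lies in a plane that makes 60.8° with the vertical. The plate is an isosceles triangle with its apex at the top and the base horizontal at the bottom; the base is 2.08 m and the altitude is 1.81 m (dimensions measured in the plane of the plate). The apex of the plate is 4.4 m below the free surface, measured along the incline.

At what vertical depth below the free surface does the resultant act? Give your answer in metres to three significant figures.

h_p = 2.75 m

γ = ρg = 1374 × 9.81 / 1000 = 13.47894 kN/m³.
The plate makes 60.8° with the vertical, i.e. θ = 90° − 60.8° = 29.2° to the horizontal. Measuring y along the incline from the free-surface line, vertical depth h = y·sinθ with sinθ = 0.487860.
With the apex up, the centroid sits 2h/3 = 2 × 1.81/3 = 1.20667 m below the apex, so y_c = 4.4 + 1.20667 = 5.60667 m and h_c = 5.60667 × 0.487860 = 2.73527 m.
A = ½ × 2.08 × 1.81 = 1.8824 m².
Resultant F = γ·h_c·A = 13.47894 × 2.73527 × 1.8824 = 69.4013 kN.
I_c = b·h³/36 = 2.08 × 1.81³/36 = 0.342607 m⁴.
Centre of pressure: y_p = y_c + I_c/(y_c·A) = 5.60667 + 0.342607/(5.60667 × 1.8824) = 5.60667 + 0.0324623 = 5.63913 m along the plane.
Vertically, h_p = y_p·sinθ = 5.63913 × 0.487860 = 2.75111 m.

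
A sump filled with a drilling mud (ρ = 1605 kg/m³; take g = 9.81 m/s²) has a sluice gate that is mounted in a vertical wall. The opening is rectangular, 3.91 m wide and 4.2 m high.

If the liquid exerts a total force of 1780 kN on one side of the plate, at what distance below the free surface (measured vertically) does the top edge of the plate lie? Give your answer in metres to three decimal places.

γ = ρg = 1605 × 9.81 / 1000 = 15.74505 kN/m³.
A = 3.91 × 4.2 = 16.422 m².
From F = γ·h_c·A, the centroid depth is h_c = 1780/(15.74505 × 16.422) = 6.88414 m.
The centroid lies 4.2/2 = 2.1 m below the top edge, so the top edge sits at h_top = 6.88414 − 2.1 = 4.78414 m below the surface.

d_top ≈ 4.784 m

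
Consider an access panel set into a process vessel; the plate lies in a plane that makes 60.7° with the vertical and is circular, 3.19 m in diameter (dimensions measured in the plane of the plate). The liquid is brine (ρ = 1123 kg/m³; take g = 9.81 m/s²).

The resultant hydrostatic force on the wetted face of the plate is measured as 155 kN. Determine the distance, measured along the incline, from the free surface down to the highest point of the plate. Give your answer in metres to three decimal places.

y_top ≈ 2.002 m

γ = ρg = 1123 × 9.81 / 1000 = 11.01663 kN/m³.
A = π(1.595)² = 7.99229 m².
From F = γ·h_c·A, the centroid depth is h_c = 155/(11.01663 × 7.99229) = 1.7604 m.
The plate makes 60.7° with the vertical, i.e. θ = 90° − 60.7° = 29.3° to the horizontal. Measuring y along the incline from the free-surface line, vertical depth h = y·sinθ with sinθ = 0.489382.
Along the incline, y_c = h_c/sinθ = 1.7604/0.489382 = 3.59719 m.
The centroid is at the centre, 1.595 m below the top of the plate, so the highest point sits at y_top = 3.59719 − 1.595 = 2.00219 m along the incline.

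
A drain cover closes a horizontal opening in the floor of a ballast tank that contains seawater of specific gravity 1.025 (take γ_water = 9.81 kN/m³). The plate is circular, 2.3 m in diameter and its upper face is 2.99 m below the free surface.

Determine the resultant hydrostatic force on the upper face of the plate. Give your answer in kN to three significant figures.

γ = 1.025 × 9.81 = 10.05525 kN/m³.
The plate is horizontal, so pressure is uniform at p = γ·h = 10.05525 × 2.99 = 30.0652 kN/m².
A = π(1.15)² = 4.15476 m².
F = p·A = 30.0652 × 4.15476 = 124.914 kN.

F ≈ 125 kN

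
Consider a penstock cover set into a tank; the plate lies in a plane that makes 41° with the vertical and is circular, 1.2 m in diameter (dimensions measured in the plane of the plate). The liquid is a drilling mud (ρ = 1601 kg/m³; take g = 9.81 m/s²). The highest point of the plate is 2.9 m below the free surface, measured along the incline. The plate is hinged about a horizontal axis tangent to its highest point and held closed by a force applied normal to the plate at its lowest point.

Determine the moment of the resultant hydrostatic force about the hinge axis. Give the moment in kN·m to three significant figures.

γ = ρg = 1601 × 9.81 / 1000 = 15.70581 kN/m³.
The plate makes 41° with the vertical, i.e. θ = 90° − 41° = 49° to the horizontal. Measuring y along the incline from the free-surface line, vertical depth h = y·sinθ with sinθ = 0.754710.
The centroid is at the centre, 0.6 m below the top of the plate, so y_c = 2.9 + 0.6 = 3.5 m and h_c = 3.5 × 0.754710 = 2.64148 m.
A = π(0.6)² = 1.13097 m².
Resultant F = γ·h_c·A = 15.70581 × 2.64148 × 1.13097 = 46.9201 kN.
I_c = πr⁴/4 = π × 0.6⁴/4 = 0.101788 m⁴.
Centre of pressure: y_p = y_c + I_c/(y_c·A) = 3.5 + 0.101788/(3.5 × 1.13097) = 3.5 + 0.0257145 = 3.52571 m along the plane.
The resultant acts 0.6 + 0.0257145 = 0.625714 m (along the plate) below the hinge at the top edge, so the moment about the hinge is M = F × 0.625714 = 46.9201 × 0.625714 = 29.3586 kN·m.

M ≈ 29.4 kN·m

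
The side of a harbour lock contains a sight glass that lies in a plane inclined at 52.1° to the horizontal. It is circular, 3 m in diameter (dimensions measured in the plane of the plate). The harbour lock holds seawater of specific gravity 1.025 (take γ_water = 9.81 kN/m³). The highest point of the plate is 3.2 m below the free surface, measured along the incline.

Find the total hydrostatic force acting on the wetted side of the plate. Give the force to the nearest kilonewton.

F ≈ 264 kN

γ = 1.025 × 9.81 = 10.05525 kN/m³.
Let θ = 52.1° be the plate's angle to the horizontal; measure y along the incline from where the plane meets the free surface. Vertical depth h = y·sinθ with sinθ = 0.789084.
The centroid is at the centre, 1.5 m below the top of the plate, so y_c = 3.2 + 1.5 = 4.7 m and h_c = 4.7 × 0.789084 = 3.70869 m.
A = π(1.5)² = 7.06858 m².
Resultant F = γ·h_c·A = 10.05525 × 3.70869 × 7.06858 = 263.6 kN.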